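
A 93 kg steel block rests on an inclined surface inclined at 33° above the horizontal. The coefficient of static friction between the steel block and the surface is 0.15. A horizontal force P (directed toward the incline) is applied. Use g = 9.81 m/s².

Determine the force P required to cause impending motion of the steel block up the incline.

P ≈ 808 N

At impending motion up the slope, friction acts down-slope at its limit: f = μ_s N.
Perpendicular to the incline: N = m g cos θ + P sin θ.
Along the incline: P cos θ = m g sin θ + μ_s N = m g sin θ + μ_s (m g cos θ + P sin θ).
Solving, P (cos θ − μ_s sin θ) = m g (sin θ + μ_s cos θ), so P = 93×9.81×(sin 33° + 0.15 cos 33°)/(cos 33° − 0.15 sin 33°) = 912×0.6704/0.757 = 808 N.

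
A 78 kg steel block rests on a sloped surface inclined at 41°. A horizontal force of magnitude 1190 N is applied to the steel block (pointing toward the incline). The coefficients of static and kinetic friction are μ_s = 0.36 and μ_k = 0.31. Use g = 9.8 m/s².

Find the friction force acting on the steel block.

Resolve perpendicular to the incline: N = m g cos θ + P sin θ = 78×9.8×cos 41° + 1190×sin 41° = 1358 N.
Parallel to the incline: P cos θ − m g sin θ = 898.1 − 501.5 = 396.6 N; the friction needed to balance this is 396.6 N acting down the slope.
The limit of static friction is μ_s N = 488.7 N.
|f_req| = 396.6 ≤ 488.7 N → the steel block is in equilibrium; friction equals the required value.

f ≈ 397 N (down the incline)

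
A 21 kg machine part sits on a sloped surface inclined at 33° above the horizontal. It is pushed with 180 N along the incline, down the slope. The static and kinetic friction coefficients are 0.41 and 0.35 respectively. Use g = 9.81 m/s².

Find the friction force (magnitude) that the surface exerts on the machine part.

Perpendicular to the surface, N = m g cos θ = 21·9.81·cos 33° = 172.8 N.
Parallel to the incline, ΣF = 0 gives f = m g sin θ + P = 112.2 + 180 = 292.2 N (up-slope positive).
The static-friction ceiling is μ_s N = 0.41 × 172.8 = 70.84 N.
|292.2| exceeds 70.84 N, so the machine part slips down-slope; friction is kinetic, f = μ_k N = 0.35×172.8 = 60.5 N.

f ≈ 60.5 N (up the incline)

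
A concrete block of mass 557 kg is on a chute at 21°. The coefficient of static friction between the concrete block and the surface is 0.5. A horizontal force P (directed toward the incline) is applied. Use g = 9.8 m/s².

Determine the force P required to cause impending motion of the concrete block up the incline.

P ≈ 5970 N

At impending motion up the slope, friction acts down-slope at its limit: f = μ_s N.
Perpendicular to the incline: N = m g cos θ + P sin θ.
Along the incline: P cos θ = m g sin θ + μ_s N = m g sin θ + μ_s (m g cos θ + P sin θ).
Solving, P (cos θ − μ_s sin θ) = m g (sin θ + μ_s cos θ), so P = 557×9.8×(sin 21° + 0.5 cos 21°)/(cos 21° − 0.5 sin 21°) = 5460×0.8252/0.7544 = 5970 N.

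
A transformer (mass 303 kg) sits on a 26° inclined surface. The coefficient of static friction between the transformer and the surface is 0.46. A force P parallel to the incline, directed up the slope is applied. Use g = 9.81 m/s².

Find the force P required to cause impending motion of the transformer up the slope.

P ≈ 2530 N

At impending motion up the slope, friction acts down-slope at its limit: f = μ_s N.
P is parallel to the surface, so N = m g cos θ = 2670 N.
Along the incline: P = m g sin θ + μ_s N = 1300 + 0.46×2670 = 2530 N.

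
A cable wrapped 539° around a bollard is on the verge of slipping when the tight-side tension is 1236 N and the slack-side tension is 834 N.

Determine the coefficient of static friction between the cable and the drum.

T₂/T₁ = e^{μβ} → μ = ln(T₂/T₁)/β.
β = 539° = 9.407 rad.
μ = ln(1236/834)/9.407 = ln(1.482)/9.407 = 0.0418.

μ ≈ 0.0418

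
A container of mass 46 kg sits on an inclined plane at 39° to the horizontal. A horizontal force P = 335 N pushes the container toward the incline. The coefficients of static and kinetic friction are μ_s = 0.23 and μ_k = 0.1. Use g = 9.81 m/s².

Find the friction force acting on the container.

f ≈ 23.6 N (up the incline)

The horizontal push has a component P sin θ into the surface, so N = m g cos θ + P sin θ = 350.7 + 210.8 = 561.5 N.
Parallel to the incline: P cos θ − m g sin θ = 260.3 − 284 = -23.64 N; the friction needed to balance this is 23.64 N acting up the slope.
Maximum static friction: μ_s N = 0.23 × 561.5 = 129.1 N.
Since 23.64 N is within the 129.1 N limit, the container stays put and friction is exactly 23.6 N.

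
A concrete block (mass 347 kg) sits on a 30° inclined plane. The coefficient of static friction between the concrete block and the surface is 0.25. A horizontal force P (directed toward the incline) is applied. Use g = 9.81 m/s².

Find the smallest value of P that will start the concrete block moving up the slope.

At impending motion up the slope, friction acts down-slope at its limit: f = μ_s N.
Perpendicular to the incline: N = m g cos θ + P sin θ.
Along the incline: P cos θ = m g sin θ + μ_s N = m g sin θ + μ_s (m g cos θ + P sin θ).
Solving, P (cos θ − μ_s sin θ) = m g (sin θ + μ_s cos θ), so P = 347×9.81×(sin 30° + 0.25 cos 30°)/(cos 30° − 0.25 sin 30°) = 3400×0.7165/0.741 = 3290 N.

P ≈ 3290 N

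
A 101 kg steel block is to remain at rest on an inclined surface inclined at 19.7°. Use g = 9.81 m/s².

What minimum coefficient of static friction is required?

μ_s,min ≈ 0.358

At the slip threshold m g sin θ = μ_s m g cos θ, so μ_s,min = tan θ.
μ_s,min = tan 19.7° = 0.358.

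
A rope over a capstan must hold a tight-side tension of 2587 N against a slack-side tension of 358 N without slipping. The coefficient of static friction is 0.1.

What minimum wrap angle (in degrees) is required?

β_min ≈ 1130°

T₂/T₁ = e^{μβ} → β = ln(T₂/T₁)/μ.
β = ln(2587/358)/0.1 = 1.978/0.1 = 19.78 rad.
In degrees: β = 19.78 × 180/π = 1130°.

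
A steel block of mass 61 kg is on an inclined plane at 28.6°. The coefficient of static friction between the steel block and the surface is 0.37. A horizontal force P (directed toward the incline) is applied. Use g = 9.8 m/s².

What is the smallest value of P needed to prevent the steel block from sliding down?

The steel block tends to slide down (tan θ > μ_s), so at the point of impending slip friction acts up-slope at its limit: f = μ_s N.
Perpendicular to the incline: N = m g cos θ + P sin θ.
Along the incline: P cos θ + μ_s N = m g sin θ, i.e. P cos θ + μ_s (m g cos θ + P sin θ) = m g sin θ.
Solving, P (cos θ + μ_s sin θ) = m g (sin θ − μ_s cos θ), so P = 598×0.1538/1.055 = 87.2 N.

P_min ≈ 87.2 N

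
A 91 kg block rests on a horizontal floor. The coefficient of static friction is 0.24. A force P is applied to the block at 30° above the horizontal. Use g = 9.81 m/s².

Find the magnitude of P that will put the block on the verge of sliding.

N = m g − P sin α (the pull lifts the block).
At impending slip, P cos α = μ_s N = μ_s (m g − P sin α).
Solving: P (cos α + μ_s sin α) = μ_s m g → P = 0.24×893/(cos 30° + 0.24 sin 30°) = 214/0.986 = 217 N.

P ≈ 217 N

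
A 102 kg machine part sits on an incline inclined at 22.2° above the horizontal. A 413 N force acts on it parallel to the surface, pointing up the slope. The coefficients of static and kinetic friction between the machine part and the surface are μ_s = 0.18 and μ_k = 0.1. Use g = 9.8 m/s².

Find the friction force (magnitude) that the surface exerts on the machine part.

f ≈ 35.3 N (down the incline)

Perpendicular to the surface, N = m g cos θ = 102·9.8·cos 22.2° = 925.5 N.
The friction needed for equilibrium is m g sin θ − P = 377.7 − 413 = -35.31 N, measured positive up-slope.
Maximum static friction available: μ_s N = 0.18 × 925.5 = 166.6 N.
Since |-35.31| ≤ 166.6 N, static friction is sufficient; f equals the required value, not μ_s N.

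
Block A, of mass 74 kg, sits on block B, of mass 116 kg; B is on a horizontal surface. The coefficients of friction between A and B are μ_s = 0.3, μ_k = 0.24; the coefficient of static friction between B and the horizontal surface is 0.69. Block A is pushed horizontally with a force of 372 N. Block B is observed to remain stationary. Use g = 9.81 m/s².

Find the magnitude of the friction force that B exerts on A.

Between the blocks, N₁ = m_A g = 725.9 N.
Maximum static friction on A from B: μ_s N₁ = 0.3×725.9 = 217.8 N.
Since P = 372 N > 217.8 N, A slides on B; the A–B friction is kinetic: f₁ = μ_k N₁ = 0.24×725.9 = 174 N.
By Newton's third law B feels 174 N forward from A. With B stationary, the floor's static friction on B balances it: f₂ = 174 N (well within μ_s(m_A+m_B)g = 1286 N).

f ≈ 174 N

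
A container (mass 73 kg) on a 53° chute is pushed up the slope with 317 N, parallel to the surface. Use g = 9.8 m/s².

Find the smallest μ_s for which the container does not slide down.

N = m g cos θ = 430.5 N.
Friction must make up the shortfall along the incline: f = m g sin θ − P = 571.3 − 317 = 254.3 N.
At the threshold f = μ_s N, so μ_s,min = 254.3/430.5 = 0.591.

μ_s,min ≈ 0.591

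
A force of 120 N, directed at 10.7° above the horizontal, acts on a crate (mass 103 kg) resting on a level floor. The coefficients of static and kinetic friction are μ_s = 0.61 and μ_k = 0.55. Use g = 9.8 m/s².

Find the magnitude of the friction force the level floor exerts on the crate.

Vertical equilibrium gives N = m g − P sin α = 987.1 N.
For equilibrium, f = P cos α = 120×cos 10.7° = 117.9 N.
The static-friction limit is μ_s N = 602.1 N.
Since 117.9 N does not exceed the limit, the crate stays at rest and f = 118 N.

f ≈ 118 N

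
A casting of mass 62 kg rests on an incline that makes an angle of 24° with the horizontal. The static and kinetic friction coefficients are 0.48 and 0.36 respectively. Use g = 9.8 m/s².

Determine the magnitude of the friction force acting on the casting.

f ≈ 247 N (up the incline)

The normal reaction is N = m g cos θ = 555.1 N.
For equilibrium along the incline, friction must balance the weight component: f = m g sin θ = 247.1 N up the slope.
Static friction can supply at most μ_s N = 266.4 N.
Since |247.1| ≤ 266.4 N, no slip — friction simply equals what equilibrium demands.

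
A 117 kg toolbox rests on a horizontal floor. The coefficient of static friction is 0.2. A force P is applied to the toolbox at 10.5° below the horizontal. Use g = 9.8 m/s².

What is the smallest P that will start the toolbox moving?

N = m g + P sin α (the push presses the toolbox into the horizontal floor).
At impending slip, P cos α = μ_s N = μ_s (m g + P sin α).
Solving: P (cos α − μ_s sin α) = μ_s m g → P = 0.2×1150/(cos 10.5° − 0.2 sin 10.5°) = 229/0.9468 = 242 N.

P ≈ 242 N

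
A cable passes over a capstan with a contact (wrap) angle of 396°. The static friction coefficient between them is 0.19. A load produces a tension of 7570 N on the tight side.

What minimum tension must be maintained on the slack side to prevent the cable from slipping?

Capstan equation at impending slip: T_tight/T_slack = e^{μβ}.
β = 396° = 6.912 rad; e^{μβ} = e^{0.19×6.912} = 3.718.
T_slack = T_tight / e^{μβ} = 7570 / 3.718 = 2040 N.

T_min ≈ 2040 N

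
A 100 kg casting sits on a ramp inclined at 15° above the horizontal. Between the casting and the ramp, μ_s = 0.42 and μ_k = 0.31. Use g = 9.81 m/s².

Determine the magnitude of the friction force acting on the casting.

The normal reaction is N = m g cos θ = 947.6 N.
For equilibrium along the incline, friction must balance the weight component: f = m g sin θ = 253.9 N up the slope.
Maximum static friction available: μ_s N = 0.42 × 947.6 = 398 N.
Since |253.9| ≤ 398 N, the casting remains in static equilibrium and friction takes exactly the required value.

f ≈ 254 N (up the incline)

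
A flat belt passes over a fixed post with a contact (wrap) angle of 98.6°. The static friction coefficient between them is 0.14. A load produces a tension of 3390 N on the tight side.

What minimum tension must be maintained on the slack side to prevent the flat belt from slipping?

Capstan equation at impending slip: T_tight/T_slack = e^{μβ}.
β = 98.6° = 1.721 rad; e^{μβ} = e^{0.14×1.721} = 1.272.
T_slack = T_tight / e^{μβ} = 3390 / 1.272 = 2660 N.

T_min ≈ 2660 N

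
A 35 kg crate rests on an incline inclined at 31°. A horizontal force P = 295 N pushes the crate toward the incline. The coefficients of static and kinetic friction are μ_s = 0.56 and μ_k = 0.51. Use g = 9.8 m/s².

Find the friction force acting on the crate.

f ≈ 76.2 N (down the incline)

Normal direction: N = m g cos θ + P sin θ = 445.9 N.
Along the incline, the net driving force (taking up-slope positive) is P cos θ − m g sin θ = 252.9 − 176.7 = 76.21 N, so equilibrium requires friction f = -76.21 N (down-slope).
The limit of static friction is μ_s N = 249.7 N.
|f_req| = 76.21 ≤ 249.7 N → the crate is in equilibrium; friction equals the required value.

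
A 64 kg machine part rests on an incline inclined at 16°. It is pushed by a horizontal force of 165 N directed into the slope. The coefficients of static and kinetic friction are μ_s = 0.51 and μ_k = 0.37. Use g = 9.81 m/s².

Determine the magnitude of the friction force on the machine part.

Normal direction: N = m g cos θ + P sin θ = 649 N.
Along the incline, the net driving force (taking up-slope positive) is P cos θ − m g sin θ = 158.6 − 173.1 = -14.45 N, so equilibrium requires friction f = 14.45 N (up-slope).
The limit of static friction is μ_s N = 331 N.
|f_req| = 14.45 ≤ 331 N → the machine part is in equilibrium; friction equals the required value.

f ≈ 14.4 N (up the incline)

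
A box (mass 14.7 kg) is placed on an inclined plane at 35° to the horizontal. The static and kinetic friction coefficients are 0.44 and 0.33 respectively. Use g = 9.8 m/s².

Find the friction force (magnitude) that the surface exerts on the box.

Perpendicular to the surface, N = m g cos θ = 14.7·9.8·cos 35° = 118 N.
Along the slope the weight component is m g sin θ = 82.63 N; friction must supply exactly this, acting up-slope.
Static friction can supply at most μ_s N = 51.92 N.
|82.63| exceeds 51.92 N, so the box slips down-slope; friction is kinetic, f = μ_k N = 0.33×118 = 38.9 N.

f ≈ 38.9 N (up the incline)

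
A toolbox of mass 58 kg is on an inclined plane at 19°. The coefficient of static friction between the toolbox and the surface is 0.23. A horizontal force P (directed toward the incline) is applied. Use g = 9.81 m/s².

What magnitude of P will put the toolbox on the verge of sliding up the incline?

P ≈ 355 N

At impending motion up the slope, friction acts down-slope at its limit: f = μ_s N.
Perpendicular to the incline: N = m g cos θ + P sin θ.
Along the incline: P cos θ = m g sin θ + μ_s N = m g sin θ + μ_s (m g cos θ + P sin θ).
Solving, P (cos θ − μ_s sin θ) = m g (sin θ + μ_s cos θ), so P = 58×9.81×(sin 19° + 0.23 cos 19°)/(cos 19° − 0.23 sin 19°) = 569×0.543/0.8706 = 355 N.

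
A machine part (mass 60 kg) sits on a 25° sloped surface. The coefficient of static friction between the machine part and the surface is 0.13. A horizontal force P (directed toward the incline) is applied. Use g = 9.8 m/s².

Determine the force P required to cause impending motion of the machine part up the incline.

At impending motion up the slope, friction acts down-slope at its limit: f = μ_s N.
Perpendicular to the incline: N = m g cos θ + P sin θ.
Along the incline: P cos θ = m g sin θ + μ_s N = m g sin θ + μ_s (m g cos θ + P sin θ).
Solving, P (cos θ − μ_s sin θ) = m g (sin θ + μ_s cos θ), so P = 60×9.8×(sin 25° + 0.13 cos 25°)/(cos 25° − 0.13 sin 25°) = 588×0.5404/0.8514 = 373 N.

P ≈ 373 N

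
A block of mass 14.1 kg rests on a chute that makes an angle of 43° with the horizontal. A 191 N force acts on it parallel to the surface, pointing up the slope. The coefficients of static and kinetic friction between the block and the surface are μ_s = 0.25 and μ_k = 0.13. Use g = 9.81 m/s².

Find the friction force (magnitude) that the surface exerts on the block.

Perpendicular to the surface, N = m g cos θ = 14.1·9.81·cos 43° = 101.2 N.
The friction needed for equilibrium is m g sin θ − P = 94.33 − 191 = -96.67 N, measured positive up-slope.
The static-friction ceiling is μ_s N = 0.25 × 101.2 = 25.29 N.
|-96.67| exceeds 25.29 N, so the block slips up-slope; friction is kinetic, f = μ_k N = 0.13×101.2 = 13.2 N.

f ≈ 13.2 N (down the incline)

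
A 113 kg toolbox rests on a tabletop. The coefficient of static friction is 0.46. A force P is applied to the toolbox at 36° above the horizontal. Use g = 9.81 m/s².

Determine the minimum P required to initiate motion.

N = m g − P sin α (the pull lifts the toolbox).
At impending slip, P cos α = μ_s N = μ_s (m g − P sin α).
Solving: P (cos α + μ_s sin α) = μ_s m g → P = 0.46×1110/(cos 36° + 0.46 sin 36°) = 510/1.079 = 472 N.

P ≈ 472 N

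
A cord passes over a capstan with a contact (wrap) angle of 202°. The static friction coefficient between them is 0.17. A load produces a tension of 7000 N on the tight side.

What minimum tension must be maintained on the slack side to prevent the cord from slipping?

T_min ≈ 3840 N

Capstan equation at impending slip: T_tight/T_slack = e^{μβ}.
β = 202° = 3.526 rad; e^{μβ} = e^{0.17×3.526} = 1.821.
T_slack = T_tight / e^{μβ} = 7000 / 1.821 = 3840 N.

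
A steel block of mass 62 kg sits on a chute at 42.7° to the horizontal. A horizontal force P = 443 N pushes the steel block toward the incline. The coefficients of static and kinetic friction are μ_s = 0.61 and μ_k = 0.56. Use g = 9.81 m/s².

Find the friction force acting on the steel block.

f ≈ 86.9 N (up the incline)

The horizontal push has a component P sin θ into the surface, so N = m g cos θ + P sin θ = 447 + 300.4 = 747.4 N.
Along the incline, the net driving force (taking up-slope positive) is P cos θ − m g sin θ = 325.6 − 412.5 = -86.9 N, so equilibrium requires friction f = 86.9 N (up-slope).
The limit of static friction is μ_s N = 455.9 N.
|f_req| = 86.9 ≤ 455.9 N → the steel block is in equilibrium; friction equals the required value.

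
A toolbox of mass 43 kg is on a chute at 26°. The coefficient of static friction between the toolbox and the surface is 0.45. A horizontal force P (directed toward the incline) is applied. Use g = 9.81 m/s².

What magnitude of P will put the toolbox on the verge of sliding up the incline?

At impending motion up the slope, friction acts down-slope at its limit: f = μ_s N.
Perpendicular to the incline: N = m g cos θ + P sin θ.
Along the incline: P cos θ = m g sin θ + μ_s N = m g sin θ + μ_s (m g cos θ + P sin θ).
Solving, P (cos θ − μ_s sin θ) = m g (sin θ + μ_s cos θ), so P = 43×9.81×(sin 26° + 0.45 cos 26°)/(cos 26° − 0.45 sin 26°) = 422×0.8428/0.7015 = 507 N.

P ≈ 507 N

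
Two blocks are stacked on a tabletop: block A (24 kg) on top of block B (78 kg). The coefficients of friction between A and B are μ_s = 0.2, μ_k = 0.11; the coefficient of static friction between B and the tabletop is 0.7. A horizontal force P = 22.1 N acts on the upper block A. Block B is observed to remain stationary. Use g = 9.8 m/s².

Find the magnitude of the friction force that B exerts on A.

f ≈ 22.1 N

Between the blocks, N₁ = m_A g = 235.2 N.
Maximum static friction on A from B: μ_s N₁ = 0.2×235.2 = 47.04 N.
Since P = 22.1 N ≤ 47.04 N, A does not slip on B; friction on A equals P = 22.1 N.
B experiences an equal 22.1 N forward from A (third law). B is in equilibrium, so the floor supplies f₂ = 22.1 N of static friction (limit μ_s(m_A+m_B)g = 699.7 N, not exceeded).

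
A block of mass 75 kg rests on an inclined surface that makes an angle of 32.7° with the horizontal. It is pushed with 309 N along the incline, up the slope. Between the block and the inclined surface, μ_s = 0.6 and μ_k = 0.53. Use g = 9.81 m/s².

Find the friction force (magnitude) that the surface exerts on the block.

f ≈ 88.5 N (up the incline)

Normal force: N = m g cos θ = 75 × 9.81 × cos 32.7° = 619.1 N.
Parallel to the incline, ΣF = 0 gives f = m g sin θ − P = 397.5 − 309 = 88.48 N (up-slope positive).
Static friction can supply at most μ_s N = 371.5 N.
Since |88.48| ≤ 371.5 N, static friction is sufficient; f equals the required value, not μ_s N.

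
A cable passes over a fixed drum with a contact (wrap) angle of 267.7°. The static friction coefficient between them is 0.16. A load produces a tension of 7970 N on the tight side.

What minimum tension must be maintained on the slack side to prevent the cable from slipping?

T_min ≈ 3770 N

Capstan equation at impending slip: T_tight/T_slack = e^{μβ}.
β = 267.7° = 4.672 rad; e^{μβ} = e^{0.16×4.672} = 2.112.
T_slack = T_tight / e^{μβ} = 7970 / 2.112 = 3770 N.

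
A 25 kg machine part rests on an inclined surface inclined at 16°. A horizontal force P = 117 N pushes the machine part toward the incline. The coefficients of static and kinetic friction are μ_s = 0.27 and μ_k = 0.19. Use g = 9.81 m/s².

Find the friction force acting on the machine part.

f ≈ 44.9 N (down the incline)

The horizontal push has a component P sin θ into the surface, so N = m g cos θ + P sin θ = 235.7 + 32.25 = 268 N.
Along the incline, the net driving force (taking up-slope positive) is P cos θ − m g sin θ = 112.5 − 67.6 = 44.87 N, so equilibrium requires friction f = -44.87 N (down-slope).
The limit of static friction is μ_s N = 72.36 N.
Since 44.87 N is within the 72.36 N limit, the machine part stays put and friction is exactly 44.9 N.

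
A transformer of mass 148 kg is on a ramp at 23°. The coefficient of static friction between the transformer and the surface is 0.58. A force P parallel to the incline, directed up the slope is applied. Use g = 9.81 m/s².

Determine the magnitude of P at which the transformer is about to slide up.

P ≈ 1340 N

At impending motion up the slope, friction acts down-slope at its limit: f = μ_s N.
P is parallel to the surface, so N = m g cos θ = 1340 N.
Along the incline: P = m g sin θ + μ_s N = 567 + 0.58×1340 = 1340 N.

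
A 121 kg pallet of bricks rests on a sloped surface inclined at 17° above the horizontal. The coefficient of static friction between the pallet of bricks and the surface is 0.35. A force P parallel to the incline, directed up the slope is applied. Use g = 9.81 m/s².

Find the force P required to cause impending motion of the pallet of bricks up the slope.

P ≈ 744 N

At impending motion up the slope, friction acts down-slope at its limit: f = μ_s N.
P is parallel to the surface, so N = m g cos θ = 1140 N.
Along the incline: P = m g sin θ + μ_s N = 347 + 0.35×1140 = 744 N.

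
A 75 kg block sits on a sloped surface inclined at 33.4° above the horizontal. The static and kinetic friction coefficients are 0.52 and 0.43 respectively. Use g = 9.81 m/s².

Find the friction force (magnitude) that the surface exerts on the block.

The normal reaction is N = m g cos θ = 614.2 N.
Along the slope the weight component is m g sin θ = 405 N; friction must supply exactly this, acting up-slope.
Maximum static friction available: μ_s N = 0.52 × 614.2 = 319.4 N.
Since |405| > 319.4 N, static friction cannot hold it; the block slides down the incline and kinetic friction applies: f = μ_k N = 0.43 × 614.2 = 264 N.

f ≈ 264 N (up the incline)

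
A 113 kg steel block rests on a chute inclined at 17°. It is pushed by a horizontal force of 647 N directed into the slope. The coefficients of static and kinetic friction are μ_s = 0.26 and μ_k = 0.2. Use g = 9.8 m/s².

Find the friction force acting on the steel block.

f ≈ 295 N (down the incline)

Normal direction: N = m g cos θ + P sin θ = 1248 N.
Along the incline, the net driving force (taking up-slope positive) is P cos θ − m g sin θ = 618.7 − 323.8 = 295 N, so equilibrium requires friction f = -295 N (down-slope).
Maximum static friction: μ_s N = 0.26 × 1248 = 324.5 N.
Since 295 N is within the 324.5 N limit, the steel block stays put and friction is exactly 295 N.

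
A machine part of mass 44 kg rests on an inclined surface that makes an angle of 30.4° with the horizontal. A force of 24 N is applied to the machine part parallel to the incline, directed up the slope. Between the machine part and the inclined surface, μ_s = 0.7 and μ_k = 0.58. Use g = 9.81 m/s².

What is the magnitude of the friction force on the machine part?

Normal force: N = m g cos θ = 44 × 9.81 × cos 30.4° = 372.3 N.
The friction needed for equilibrium is m g sin θ − P = 218.4 − 24 = 194.4 N, measured positive up-slope.
Static friction can supply at most μ_s N = 260.6 N.
Since |194.4| ≤ 260.6 N, the machine part remains in static equilibrium and friction takes exactly the required value.

f ≈ 194 N (up the incline)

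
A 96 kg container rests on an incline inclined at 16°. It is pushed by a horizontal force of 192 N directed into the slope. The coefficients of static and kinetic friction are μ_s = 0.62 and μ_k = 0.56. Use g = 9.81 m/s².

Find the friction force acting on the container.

The horizontal push has a component P sin θ into the surface, so N = m g cos θ + P sin θ = 905.3 + 52.92 = 958.2 N.
Along the incline, the net driving force (taking up-slope positive) is P cos θ − m g sin θ = 184.6 − 259.6 = -75.02 N, so equilibrium requires friction f = 75.02 N (up-slope).
The limit of static friction is μ_s N = 594.1 N.
|f_req| = 75.02 ≤ 594.1 N → the container is in equilibrium; friction equals the required value.

f ≈ 75 N (up the incline)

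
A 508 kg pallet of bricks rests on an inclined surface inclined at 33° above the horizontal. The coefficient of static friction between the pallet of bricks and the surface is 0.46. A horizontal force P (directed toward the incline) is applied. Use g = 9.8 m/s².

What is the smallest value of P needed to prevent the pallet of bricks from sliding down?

P_min ≈ 726 N

The pallet of bricks tends to slide down (tan θ > μ_s), so at the point of impending slip friction acts up-slope at its limit: f = μ_s N.
Perpendicular to the incline: N = m g cos θ + P sin θ.
Along the incline: P cos θ + μ_s N = m g sin θ, i.e. P cos θ + μ_s (m g cos θ + P sin θ) = m g sin θ.
Solving, P (cos θ + μ_s sin θ) = m g (sin θ − μ_s cos θ), so P = 4980×0.1589/1.089 = 726 N.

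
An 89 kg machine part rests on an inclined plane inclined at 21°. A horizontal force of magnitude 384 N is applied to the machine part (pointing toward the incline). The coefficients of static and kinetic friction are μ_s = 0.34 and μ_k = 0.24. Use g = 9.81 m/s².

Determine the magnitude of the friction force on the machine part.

f ≈ 45.6 N (down the incline)

Resolve perpendicular to the incline: N = m g cos θ + P sin θ = 89×9.81×cos 21° + 384×sin 21° = 952.7 N.
Along the incline, the net driving force (taking up-slope positive) is P cos θ − m g sin θ = 358.5 − 312.9 = 45.61 N, so equilibrium requires friction f = -45.61 N (down-slope).
The limit of static friction is μ_s N = 323.9 N.
|f_req| = 45.61 ≤ 323.9 N → the machine part is in equilibrium; friction equals the required value.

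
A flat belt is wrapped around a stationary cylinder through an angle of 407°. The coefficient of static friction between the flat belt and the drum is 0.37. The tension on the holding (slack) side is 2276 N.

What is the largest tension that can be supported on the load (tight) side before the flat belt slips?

T_max ≈ 31500 N

At impending slip the capstan equation gives T₂/T₁ = e^{μβ} with β in radians.
β = 407° × π/180 = 7.103 rad.
e^{μβ} = e^{0.37×7.103} = 13.85.
T₂ = T₁ · e^{μβ} = 2276 × 13.85 = 31500 N.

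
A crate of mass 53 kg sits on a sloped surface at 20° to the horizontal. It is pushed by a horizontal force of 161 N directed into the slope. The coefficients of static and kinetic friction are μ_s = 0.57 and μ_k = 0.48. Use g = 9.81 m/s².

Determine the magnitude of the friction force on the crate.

f ≈ 26.5 N (up the incline)

The horizontal push has a component P sin θ into the surface, so N = m g cos θ + P sin θ = 488.6 + 55.07 = 543.6 N.
Along the incline, the net driving force (taking up-slope positive) is P cos θ − m g sin θ = 151.3 − 177.8 = -26.54 N, so equilibrium requires friction f = 26.54 N (up-slope).
Maximum static friction: μ_s N = 0.57 × 543.6 = 309.9 N.
Since 26.54 N is within the 309.9 N limit, the crate stays put and friction is exactly 26.5 N.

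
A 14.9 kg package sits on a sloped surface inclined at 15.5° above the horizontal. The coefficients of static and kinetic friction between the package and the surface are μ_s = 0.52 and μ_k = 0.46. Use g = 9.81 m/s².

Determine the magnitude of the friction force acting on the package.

Normal force: N = m g cos θ = 14.9 × 9.81 × cos 15.5° = 140.9 N.
For equilibrium along the incline, friction must balance the weight component: f = m g sin θ = 39.06 N up the slope.
Maximum static friction available: μ_s N = 0.52 × 140.9 = 73.24 N.
Since |39.06| ≤ 73.24 N, no slip — friction simply equals what equilibrium demands.

f ≈ 39.1 N (up the incline)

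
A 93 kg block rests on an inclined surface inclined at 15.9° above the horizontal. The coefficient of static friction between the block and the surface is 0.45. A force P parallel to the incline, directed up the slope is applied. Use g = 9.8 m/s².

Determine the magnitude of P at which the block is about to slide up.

P ≈ 644 N

At impending motion up the slope, friction acts down-slope at its limit: f = μ_s N.
P is parallel to the surface, so N = m g cos θ = 877 N.
Along the incline: P = m g sin θ + μ_s N = 250 + 0.45×877 = 644 N.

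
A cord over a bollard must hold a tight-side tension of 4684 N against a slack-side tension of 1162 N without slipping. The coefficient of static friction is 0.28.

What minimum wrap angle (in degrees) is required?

T₂/T₁ = e^{μβ} → β = ln(T₂/T₁)/μ.
β = ln(4684/1162)/0.28 = 1.394/0.28 = 4.979 rad.
In degrees: β = 4.979 × 180/π = 285°.

β_min ≈ 285°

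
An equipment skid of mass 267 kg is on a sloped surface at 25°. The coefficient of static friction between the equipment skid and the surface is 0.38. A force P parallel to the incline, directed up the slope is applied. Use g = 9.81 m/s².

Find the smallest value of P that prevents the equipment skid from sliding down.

The equipment skid tends to slide down (tan θ > μ_s), so at the point of impending slip friction acts up-slope at its limit: f = μ_s N.
P is parallel to the surface, so N = m g cos θ = 2370 N.
Along the incline: P + μ_s N = m g sin θ, so P = 1110 − 0.38×2370 = 205 N.

P_min ≈ 205 N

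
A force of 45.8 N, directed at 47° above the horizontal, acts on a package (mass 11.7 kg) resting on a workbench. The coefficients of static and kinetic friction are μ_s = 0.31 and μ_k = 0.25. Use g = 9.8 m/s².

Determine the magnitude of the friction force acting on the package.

N = m g − P sin α = 114.7 − 45.8×sin 47° = 81.16 N.
Horizontally, friction must balance P cos α = 31.24 N.
The static-friction limit is μ_s N = 25.16 N.
31.24 > 25.16 N → the package slides; f = μ_k N = 0.25×81.16 = 20.3 N.

f ≈ 20.3 N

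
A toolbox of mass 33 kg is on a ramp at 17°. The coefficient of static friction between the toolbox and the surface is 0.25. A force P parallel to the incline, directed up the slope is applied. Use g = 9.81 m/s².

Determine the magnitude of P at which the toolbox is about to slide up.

P ≈ 172 N

At impending motion up the slope, friction acts down-slope at its limit: f = μ_s N.
P is parallel to the surface, so N = m g cos θ = 310 N.
Along the incline: P = m g sin θ + μ_s N = 94.6 + 0.25×310 = 172 N.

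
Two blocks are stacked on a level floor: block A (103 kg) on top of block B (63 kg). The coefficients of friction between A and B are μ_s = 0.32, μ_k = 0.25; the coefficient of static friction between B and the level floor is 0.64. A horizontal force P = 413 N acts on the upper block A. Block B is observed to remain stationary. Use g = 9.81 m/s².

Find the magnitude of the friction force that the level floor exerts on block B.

Between the blocks, N₁ = m_A g = 1010 N.
Maximum static friction on A from B: μ_s N₁ = 0.32×1010 = 323.3 N.
Since P = 413 N > 323.3 N, A slides on B; the A–B friction is kinetic: f₁ = μ_k N₁ = 0.25×1010 = 253 N.
B experiences an equal 253 N forward from A (third law). B is in equilibrium, so the floor supplies f₂ = 253 N of static friction (limit μ_s(m_A+m_B)g = 1042 N, not exceeded).

f ≈ 253 N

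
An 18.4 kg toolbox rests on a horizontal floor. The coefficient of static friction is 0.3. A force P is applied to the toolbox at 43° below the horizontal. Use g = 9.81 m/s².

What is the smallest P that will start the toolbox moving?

N = m g + P sin α (the push presses the toolbox into the horizontal floor).
At impending slip, P cos α = μ_s N = μ_s (m g + P sin α).
Solving: P (cos α − μ_s sin α) = μ_s m g → P = 0.3×181/(cos 43° − 0.3 sin 43°) = 54.2/0.5268 = 103 N.

P ≈ 103 N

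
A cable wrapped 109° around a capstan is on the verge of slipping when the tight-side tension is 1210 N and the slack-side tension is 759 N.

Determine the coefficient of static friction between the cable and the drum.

μ ≈ 0.245

T₂/T₁ = e^{μβ} → μ = ln(T₂/T₁)/β.
β = 109° = 1.902 rad.
μ = ln(1210/759)/1.902 = ln(1.594)/1.902 = 0.245.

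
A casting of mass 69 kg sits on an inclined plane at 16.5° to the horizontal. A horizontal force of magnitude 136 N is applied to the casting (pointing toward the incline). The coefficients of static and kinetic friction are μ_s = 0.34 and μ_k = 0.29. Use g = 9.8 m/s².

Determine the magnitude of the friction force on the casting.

f ≈ 61.7 N (up the incline)

Normal direction: N = m g cos θ + P sin θ = 687 N.
Parallel to the incline: P cos θ − m g sin θ = 130.4 − 192.1 = -61.65 N; the friction needed to balance this is 61.65 N acting up the slope.
Maximum static friction: μ_s N = 0.34 × 687 = 233.6 N.
Since 61.65 N is within the 233.6 N limit, the casting stays put and friction is exactly 61.7 N.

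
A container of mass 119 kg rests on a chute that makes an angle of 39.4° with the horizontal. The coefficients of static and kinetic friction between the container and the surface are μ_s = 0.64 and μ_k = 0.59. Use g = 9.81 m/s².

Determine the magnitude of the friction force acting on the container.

The normal reaction is N = m g cos θ = 902.1 N.
For equilibrium along the incline, friction must balance the weight component: f = m g sin θ = 741 N up the slope.
Static friction can supply at most μ_s N = 577.3 N.
|741| exceeds 577.3 N, so the container slips down-slope; friction is kinetic, f = μ_k N = 0.59×902.1 = 532 N.

f ≈ 532 N (up the incline)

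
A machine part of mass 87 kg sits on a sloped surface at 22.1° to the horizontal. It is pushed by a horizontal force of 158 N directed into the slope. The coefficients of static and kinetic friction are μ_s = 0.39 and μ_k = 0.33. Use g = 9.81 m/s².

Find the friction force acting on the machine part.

f ≈ 175 N (up the incline)

Resolve perpendicular to the incline: N = m g cos θ + P sin θ = 87×9.81×cos 22.1° + 158×sin 22.1° = 850.2 N.
Along the incline, the net driving force (taking up-slope positive) is P cos θ − m g sin θ = 146.4 − 321.1 = -174.7 N, so equilibrium requires friction f = 174.7 N (up-slope).
Maximum static friction: μ_s N = 0.39 × 850.2 = 331.6 N.
Since 174.7 N is within the 331.6 N limit, the machine part stays put and friction is exactly 175 N.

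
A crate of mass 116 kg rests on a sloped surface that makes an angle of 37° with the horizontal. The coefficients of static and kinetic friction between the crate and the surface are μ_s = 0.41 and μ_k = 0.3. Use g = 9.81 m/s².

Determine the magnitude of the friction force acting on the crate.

f ≈ 273 N (up the incline)

Perpendicular to the surface, N = m g cos θ = 116·9.81·cos 37° = 908.8 N.
For equilibrium along the incline, friction must balance the weight component: f = m g sin θ = 684.8 N up the slope.
Maximum static friction available: μ_s N = 0.41 × 908.8 = 372.6 N.
|684.8| exceeds 372.6 N, so the crate slips down-slope; friction is kinetic, f = μ_k N = 0.3×908.8 = 273 N.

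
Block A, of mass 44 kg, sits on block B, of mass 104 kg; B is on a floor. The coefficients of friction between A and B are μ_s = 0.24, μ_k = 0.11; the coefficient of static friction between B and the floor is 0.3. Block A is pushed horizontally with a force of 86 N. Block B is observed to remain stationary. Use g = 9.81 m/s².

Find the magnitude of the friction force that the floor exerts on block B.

f ≈ 86 N

Between the blocks, N₁ = m_A g = 431.6 N.
So the A–B interface can sustain at most μ_s N₁ = 103.6 N of static friction.
P = 86 N is within that limit, so A and B move together (both at rest); the A–B friction is simply f₁ = P = 86 N.
By Newton's third law B feels 86 N forward from A. With B stationary, the floor's static friction on B balances it: f₂ = 86 N (well within μ_s(m_A+m_B)g = 435.6 N).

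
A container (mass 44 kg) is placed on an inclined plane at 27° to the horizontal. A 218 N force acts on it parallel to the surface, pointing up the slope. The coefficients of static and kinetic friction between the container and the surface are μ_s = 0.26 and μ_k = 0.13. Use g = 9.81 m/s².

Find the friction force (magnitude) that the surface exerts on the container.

The normal reaction is N = m g cos θ = 384.6 N.
The friction needed for equilibrium is m g sin θ − P = 196 − 218 = -22.04 N, measured positive up-slope.
Maximum static friction available: μ_s N = 0.26 × 384.6 = 99.99 N.
Since |-22.04| ≤ 99.99 N, no slip — friction simply equals what equilibrium demands.

f ≈ 22 N (down the incline)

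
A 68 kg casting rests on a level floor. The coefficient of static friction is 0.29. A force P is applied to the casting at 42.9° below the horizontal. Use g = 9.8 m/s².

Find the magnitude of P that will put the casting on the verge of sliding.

N = m g + P sin α (the push presses the casting into the level floor).
At impending slip, P cos α = μ_s N = μ_s (m g + P sin α).
Solving: P (cos α − μ_s sin α) = μ_s m g → P = 0.29×666/(cos 42.9° − 0.29 sin 42.9°) = 193/0.5351 = 361 N.

P ≈ 361 N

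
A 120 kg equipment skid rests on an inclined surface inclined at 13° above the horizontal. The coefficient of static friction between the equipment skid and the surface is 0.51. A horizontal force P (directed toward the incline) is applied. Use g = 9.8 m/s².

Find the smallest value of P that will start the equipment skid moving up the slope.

P ≈ 988 N

At impending motion up the slope, friction acts down-slope at its limit: f = μ_s N.
Perpendicular to the incline: N = m g cos θ + P sin θ.
Along the incline: P cos θ = m g sin θ + μ_s N = m g sin θ + μ_s (m g cos θ + P sin θ).
Solving, P (cos θ − μ_s sin θ) = m g (sin θ + μ_s cos θ), so P = 120×9.8×(sin 13° + 0.51 cos 13°)/(cos 13° − 0.51 sin 13°) = 1180×0.7219/0.8596 = 988 N.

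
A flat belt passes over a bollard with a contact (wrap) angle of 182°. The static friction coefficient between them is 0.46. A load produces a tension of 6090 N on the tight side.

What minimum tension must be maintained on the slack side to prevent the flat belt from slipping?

T_min ≈ 1410 N

Capstan equation at impending slip: T_tight/T_slack = e^{μβ}.
β = 182° = 3.176 rad; e^{μβ} = e^{0.46×3.176} = 4.311.
T_slack = T_tight / e^{μβ} = 6090 / 4.311 = 1410 N.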